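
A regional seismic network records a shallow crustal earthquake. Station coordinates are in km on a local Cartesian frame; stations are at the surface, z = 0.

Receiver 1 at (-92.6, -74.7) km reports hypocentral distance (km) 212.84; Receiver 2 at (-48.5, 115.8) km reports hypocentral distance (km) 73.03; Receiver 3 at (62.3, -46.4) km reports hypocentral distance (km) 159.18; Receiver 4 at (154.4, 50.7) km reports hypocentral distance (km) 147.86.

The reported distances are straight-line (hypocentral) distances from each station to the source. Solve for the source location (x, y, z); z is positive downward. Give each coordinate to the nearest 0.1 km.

x ≈ 19.1 km, y ≈ 104.7 km, depth ≈ 25.3 km

Each station gives a sphere (x−x_i)² + (y−y_i)² + z² = d_i² (stations at z=0).
Subtracting the Receiver 1 sphere from Receiver 2 and Receiver 3: z² cancels, leaving linear equations in x and y:
88.2 x + 381.0 y = 41574.52
309.8 x + 56.6 y = 11841.99
Solving: x ≈ 19.096, y ≈ 104.699 km (keep extra digits for the depth step; rounded: 19.1, 104.7).
Then from the Receiver 1 sphere: z² = 212.84² − (x + 92.6)² − (y + 74.7)² with x = 19.096, y = 104.699, so z ≈ 25.315 ≈ 25.3 km.
Check against Receiver 4 (with the unrounded solution): distance 147.86 ≈ 147.86 km. ✓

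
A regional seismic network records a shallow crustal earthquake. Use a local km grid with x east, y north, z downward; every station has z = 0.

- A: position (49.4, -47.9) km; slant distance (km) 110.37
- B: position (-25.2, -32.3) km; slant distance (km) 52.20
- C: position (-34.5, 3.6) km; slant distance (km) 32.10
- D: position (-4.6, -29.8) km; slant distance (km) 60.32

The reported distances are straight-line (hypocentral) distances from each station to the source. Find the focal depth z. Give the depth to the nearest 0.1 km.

31.2 km

Each station gives a sphere (x−x_i)² + (y−y_i)² + z² = d_i² (stations at z=0).
Subtracting the A sphere from B and C: z² cancels, leaving linear equations in x and y:
-149.2 x + 31.2 y = 6400.26
-167.8 x + 103.0 y = 7619.57
Solving: x ≈ -41.599, y ≈ 6.206 km (keep extra digits for the depth step; rounded: -41.6, 6.2).
Then from the A sphere: z² = 110.37² − (x − 49.4)² − (y + 47.9)² with x = -41.599, y = 6.206, so z ≈ 31.197 ≈ 31.2 km.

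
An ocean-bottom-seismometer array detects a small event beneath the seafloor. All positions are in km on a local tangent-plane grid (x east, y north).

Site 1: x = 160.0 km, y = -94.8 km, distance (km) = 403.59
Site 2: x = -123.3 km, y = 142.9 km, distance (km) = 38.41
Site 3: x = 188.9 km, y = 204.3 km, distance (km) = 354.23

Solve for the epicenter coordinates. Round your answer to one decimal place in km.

x ≈ -161.1 km, y ≈ 149.7 km

Circle about each station: (x − 160.0)² + (y + 94.8)² = 403.59²; (x + 123.3)² + (y − 142.9)² = 38.41²; (x − 188.9)² + (y − 204.3)² = 354.23².
Subtracting pairs of circle equations eliminates x²+y² and gives linear equations (the radical axes):
-566.6 x + 475.4 y = 162445.82
57.8 x + 598.2 y = 80240.66
Solving the 2×2 system: x ≈ -161.1, y ≈ 149.7 km.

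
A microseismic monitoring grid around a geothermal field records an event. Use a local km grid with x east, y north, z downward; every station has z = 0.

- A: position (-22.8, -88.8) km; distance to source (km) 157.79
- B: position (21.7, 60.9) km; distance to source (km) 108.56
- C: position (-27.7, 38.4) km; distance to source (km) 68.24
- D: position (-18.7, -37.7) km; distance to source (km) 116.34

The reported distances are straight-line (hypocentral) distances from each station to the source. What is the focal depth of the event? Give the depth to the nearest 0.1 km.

z ≈ 45.7 km

Each station gives a sphere (x−x_i)² + (y−y_i)² + z² = d_i² (stations at z=0).
Subtracting the A sphere from B and C: z² cancels, leaving linear equations in x and y:
89.0 x + 299.4 y = 8886.83
-9.8 x + 254.4 y = 14077.56
Solving: x ≈ -76.401, y ≈ 52.393 km (keep extra digits for the depth step; rounded: -76.4, 52.4).
Then from the A sphere: z² = 157.79² − (x + 22.8)² − (y + 88.8)² with x = -76.401, y = 52.393, so z ≈ 45.707 ≈ 45.7 km.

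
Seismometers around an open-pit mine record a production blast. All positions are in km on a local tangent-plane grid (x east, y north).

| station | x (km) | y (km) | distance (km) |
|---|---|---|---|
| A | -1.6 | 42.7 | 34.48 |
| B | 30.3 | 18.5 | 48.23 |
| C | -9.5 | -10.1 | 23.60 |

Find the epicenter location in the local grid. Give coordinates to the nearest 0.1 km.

-17.5 km east, 12.1 km north

Circle about each station: (x + 1.6)² + (y − 42.7)² = 34.48²; (x − 30.3)² + (y − 18.5)² = 48.23²; (x + 9.5)² + (y + 10.1)² = 23.60².
Subtracting pairs of circle equations eliminates x²+y² and gives linear equations (the radical axes):
63.8 x − 48.4 y = -1702.77
-15.8 x − 105.6 y = -1001.68
Solving the 2×2 system: x ≈ -17.5, y ≈ 12.1 km.
Check against A (with the unrounded x, y): √((x + 1.6)²+(y − 42.7)²) = 34.48 ≈ 34.48 km. ✓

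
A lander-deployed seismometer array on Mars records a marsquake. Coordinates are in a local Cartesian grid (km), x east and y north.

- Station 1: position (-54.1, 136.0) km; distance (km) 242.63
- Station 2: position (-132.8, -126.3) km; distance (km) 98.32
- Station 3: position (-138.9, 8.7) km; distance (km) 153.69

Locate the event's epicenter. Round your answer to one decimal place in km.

-36.6 km east, -106.0 km north

Circle about each station: (x + 54.1)² + (y − 136.0)² = 242.63²; (x + 132.8)² + (y + 126.3)² = 98.32²; (x + 138.9)² + (y − 8.7)² = 153.69².
Subtracting the Station 1 equation from the Station 2 and Station 3 equations removes the quadratic terms:
-157.4 x − 524.6 y = 61367.21
-169.6 x − 254.6 y = 33194.79
Solving the 2×2 system: x ≈ -36.6, y ≈ -106.0 km.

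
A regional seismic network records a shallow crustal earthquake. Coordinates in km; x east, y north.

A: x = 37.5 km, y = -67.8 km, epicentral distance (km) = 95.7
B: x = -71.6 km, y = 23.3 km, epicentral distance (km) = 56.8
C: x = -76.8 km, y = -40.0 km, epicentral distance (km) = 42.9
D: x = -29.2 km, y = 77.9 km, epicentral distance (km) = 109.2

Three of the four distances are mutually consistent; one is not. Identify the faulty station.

C

Solve using three stations at a time. Using A, B, D (subtract circle equations pairwise → linear system) gives (x, y) ≈ (-50.1, -29.3).
Distances from that point to each station vs reported:
  A: calculated 95.7 vs reported 95.7 → residual 0.0 km
  B: calculated 56.8 vs reported 56.8 → residual 0.0 km
  C: calculated 28.8 vs reported 42.9 → residual 14.1 km
  D: calculated 109.2 vs reported 109.2 → residual 0.0 km
A, B, D are mutually consistent (residuals ≈ 0); C is off by 14.1 km.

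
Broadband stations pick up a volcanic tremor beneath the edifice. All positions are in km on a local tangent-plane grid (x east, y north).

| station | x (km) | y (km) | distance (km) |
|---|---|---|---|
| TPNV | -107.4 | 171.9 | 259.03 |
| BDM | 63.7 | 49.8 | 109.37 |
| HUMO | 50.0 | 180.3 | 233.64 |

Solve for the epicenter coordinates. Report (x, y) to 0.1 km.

Circle about each station: (x + 107.4)² + (y − 171.9)² = 259.03²; (x − 63.7)² + (y − 49.8)² = 109.37²; (x − 50.0)² + (y − 180.3)² = 233.64².
Subtracting pairs of circle equations eliminates x²+y² and gives linear equations (the radical axes):
342.2 x − 244.2 y = 20588.10
314.8 x + 16.8 y = 6432.61
Solving the 2×2 system: x ≈ 23.2, y ≈ -51.8 km.

x ≈ 23.2 km, y ≈ -51.8 km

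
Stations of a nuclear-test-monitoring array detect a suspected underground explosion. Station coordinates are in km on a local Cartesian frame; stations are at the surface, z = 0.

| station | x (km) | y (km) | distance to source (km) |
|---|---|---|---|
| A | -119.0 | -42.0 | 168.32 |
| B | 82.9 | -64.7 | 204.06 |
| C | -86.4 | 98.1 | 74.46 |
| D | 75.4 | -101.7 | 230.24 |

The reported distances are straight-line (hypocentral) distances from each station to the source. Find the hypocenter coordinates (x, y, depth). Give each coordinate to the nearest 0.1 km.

x ≈ -34.5 km, y ≈ 93.5 km, depth ≈ 53.2 km

Each station gives a sphere (x−x_i)² + (y−y_i)² + z² = d_i² (stations at z=0).
Subtracting the A sphere from B and C: z² cancels, leaving linear equations in x and y:
403.8 x − 45.4 y = -18175.36
65.2 x + 280.2 y = 23950.90
Solving: x ≈ -34.498, y ≈ 93.505 km (keep extra digits for the depth step; rounded: -34.5, 93.5).
Then from the A sphere: z² = 168.32² − (x + 119.0)² − (y + 42.0)² with x = -34.498, y = 93.505, so z ≈ 53.192 ≈ 53.2 km.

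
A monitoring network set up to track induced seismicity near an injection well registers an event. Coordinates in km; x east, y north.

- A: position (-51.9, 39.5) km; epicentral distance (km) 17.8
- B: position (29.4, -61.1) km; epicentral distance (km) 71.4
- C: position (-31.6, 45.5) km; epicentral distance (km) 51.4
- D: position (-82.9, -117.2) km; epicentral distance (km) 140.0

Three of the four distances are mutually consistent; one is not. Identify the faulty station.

Solve using three stations at a time. Using B, C, D (subtract circle equations pairwise → linear system) gives (x, y) ≈ (-6.9, 0.4).
Distances from that point to each station vs reported:
  A: calculated 59.6 vs reported 17.8 → residual 41.8 km
  B: calculated 71.4 vs reported 71.4 → residual 0.0 km
  C: calculated 51.4 vs reported 51.4 → residual 0.0 km
  D: calculated 140.0 vs reported 140.0 → residual 0.0 km
B, C, D are mutually consistent (residuals ≈ 0); A is off by 41.8 km.

A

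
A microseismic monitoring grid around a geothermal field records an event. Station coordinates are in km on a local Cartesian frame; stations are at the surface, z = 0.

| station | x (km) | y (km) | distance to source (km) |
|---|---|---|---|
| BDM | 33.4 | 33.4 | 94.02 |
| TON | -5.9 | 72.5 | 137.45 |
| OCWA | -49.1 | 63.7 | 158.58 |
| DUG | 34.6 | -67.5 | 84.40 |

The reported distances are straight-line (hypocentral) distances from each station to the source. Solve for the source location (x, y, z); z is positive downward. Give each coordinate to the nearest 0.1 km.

Each station gives a sphere (x−x_i)² + (y−y_i)² + z² = d_i² (stations at z=0).
Subtracting the BDM sphere from TON and OCWA: z² cancels, leaving linear equations in x and y:
-78.6 x + 78.2 y = -6992.80
-165.0 x + 60.6 y = -12070.48
Solving: x ≈ 63.901, y ≈ -25.194 km (keep extra digits for the depth step; rounded: 63.9, -25.2).
Then from the BDM sphere: z² = 94.02² − (x − 33.4)² − (y − 33.4)² with x = 63.901, y = -25.194, so z ≈ 66.904 ≈ 66.9 km.

x ≈ 63.9 km, y ≈ -25.2 km, depth ≈ 66.9 km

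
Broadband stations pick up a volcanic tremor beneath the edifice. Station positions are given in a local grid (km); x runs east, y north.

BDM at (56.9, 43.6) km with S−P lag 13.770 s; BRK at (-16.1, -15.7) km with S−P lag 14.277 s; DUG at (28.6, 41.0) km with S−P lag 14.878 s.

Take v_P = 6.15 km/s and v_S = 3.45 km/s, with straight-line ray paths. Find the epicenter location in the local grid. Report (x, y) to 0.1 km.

(86.8, -60.4)

Distance from S−P lag: d = Δt · v_P v_S / (v_P − v_S) = Δt · (6.15·3.45)/(6.15−3.45) ≈ 7.8583·Δt.
So d_BDM = 108.21, d_BRK = 112.19, d_DUG = 116.92 km.
Circle about each station: (x − 56.9)² + (y − 43.6)² = 108.21²; (x + 16.1)² + (y + 15.7)² = 112.19²; (x − 28.6)² + (y − 41.0)² = 116.92².
Subtracting the BDM equation from the BRK and DUG equations removes the quadratic terms:
-146.0 x − 118.6 y = -5510.06
-56.6 x − 5.2 y = -4600.49
Solving the 2×2 system: x ≈ 86.8, y ≈ -60.4 km.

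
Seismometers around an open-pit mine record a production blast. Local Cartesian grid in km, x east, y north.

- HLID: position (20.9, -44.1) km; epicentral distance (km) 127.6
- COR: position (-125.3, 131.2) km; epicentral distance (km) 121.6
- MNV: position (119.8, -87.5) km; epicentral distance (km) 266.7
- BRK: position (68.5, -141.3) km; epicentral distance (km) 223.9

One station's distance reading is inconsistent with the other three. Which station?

MNV

Solve using three stations at a time. Using HLID, COR, BRK (subtract circle equations pairwise → linear system) gives (x, y) ≈ (-92.4, 14.3).
Distances from that point to each station vs reported:
  HLID: calculated 127.5 vs reported 127.6 → residual 0.1 km
  COR: calculated 121.5 vs reported 121.6 → residual 0.1 km
  MNV: calculated 235.4 vs reported 266.7 → residual 31.3 km
  BRK: calculated 223.8 vs reported 223.9 → residual 0.1 km
HLID, COR, BRK are mutually consistent (residuals ≈ 0); MNV is off by 31.3 km.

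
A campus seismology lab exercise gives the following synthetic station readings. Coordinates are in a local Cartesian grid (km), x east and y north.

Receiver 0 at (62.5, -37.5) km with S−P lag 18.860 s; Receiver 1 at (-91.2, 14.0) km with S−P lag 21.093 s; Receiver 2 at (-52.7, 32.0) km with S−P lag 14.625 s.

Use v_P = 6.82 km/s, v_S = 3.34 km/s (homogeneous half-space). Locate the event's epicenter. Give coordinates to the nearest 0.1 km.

(29.3, 81.4)

Distance from S−P lag: d = Δt · v_P v_S / (v_P − v_S) = Δt · (6.82·3.34)/(6.82−3.34) ≈ 6.5456·Δt.
So d_Receiver 0 = 123.45, d_Receiver 1 = 138.07, d_Receiver 2 = 95.73 km.
Circle about each station: (x − 62.5)² + (y + 37.5)² = 123.45²; (x + 91.2)² + (y − 14.0)² = 138.07²; (x + 52.7)² + (y − 32.0)² = 95.73².
Subtracting the Receiver 0 equation from the Receiver 1 and Receiver 2 equations removes the quadratic terms:
-307.4 x + 103.0 y = -622.48
-230.4 x + 139.0 y = 4564.46
Solving the 2×2 system: x ≈ 29.3, y ≈ 81.4 km.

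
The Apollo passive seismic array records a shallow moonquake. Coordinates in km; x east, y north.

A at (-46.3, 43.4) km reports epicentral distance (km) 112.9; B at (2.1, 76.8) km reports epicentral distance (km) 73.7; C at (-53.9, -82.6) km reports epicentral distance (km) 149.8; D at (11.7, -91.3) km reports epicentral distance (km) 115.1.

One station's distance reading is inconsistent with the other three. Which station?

Solve using three stations at a time. Using A, C, D (subtract circle equations pairwise → linear system) gives (x, y) ≈ (62.1, 12.1).
Distances from that point to each station vs reported:
  A: calculated 112.8 vs reported 112.9 → residual 0.1 km
  B: calculated 88.2 vs reported 73.7 → residual 14.5 km
  C: calculated 149.7 vs reported 149.8 → residual 0.1 km
  D: calculated 115.0 vs reported 115.1 → residual 0.1 km
A, C, D are mutually consistent (residuals ≈ 0); B is off by 14.5 km.

B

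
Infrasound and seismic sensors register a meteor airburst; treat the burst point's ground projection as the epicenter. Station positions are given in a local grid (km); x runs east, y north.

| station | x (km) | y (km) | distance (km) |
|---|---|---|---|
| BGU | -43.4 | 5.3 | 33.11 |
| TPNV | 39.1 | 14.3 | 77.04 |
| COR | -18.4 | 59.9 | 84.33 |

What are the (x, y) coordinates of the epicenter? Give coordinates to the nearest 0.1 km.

(-27.8, -23.9)

Circle about each station: (x + 43.4)² + (y − 5.3)² = 33.11²; (x − 39.1)² + (y − 14.3)² = 77.04²; (x + 18.4)² + (y − 59.9)² = 84.33².
Subtracting pairs of circle equations eliminates x²+y² and gives linear equations (the radical axes):
165.0 x + 18.0 y = -5017.24
50.0 x + 109.2 y = -4000.36
Solving the 2×2 system: x ≈ -27.8, y ≈ -23.9 km.
Check against BGU (with the unrounded x, y): √((x + 43.4)²+(y − 5.3)²) = 33.11 ≈ 33.11 km. ✓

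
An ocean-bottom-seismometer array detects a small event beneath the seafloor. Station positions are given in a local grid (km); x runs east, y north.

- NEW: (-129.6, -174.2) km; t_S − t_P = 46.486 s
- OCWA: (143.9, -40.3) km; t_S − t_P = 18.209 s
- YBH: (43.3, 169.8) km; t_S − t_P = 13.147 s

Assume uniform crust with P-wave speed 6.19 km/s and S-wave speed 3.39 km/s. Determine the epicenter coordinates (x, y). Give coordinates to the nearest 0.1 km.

Distance from S−P lag: d = Δt · v_P v_S / (v_P − v_S) = Δt · (6.19·3.39)/(6.19−3.39) ≈ 7.4943·Δt.
So d_NEW = 348.38, d_OCWA = 136.46, d_YBH = 98.53 km.
Circle about each station: (x + 129.6)² + (y + 174.2)² = 348.38²; (x − 143.9)² + (y + 40.3)² = 136.46²; (x − 43.3)² + (y − 169.8)² = 98.53².
Subtracting the NEW equation from the OCWA and YBH equations removes the quadratic terms:
547.0 x + 267.8 y = 77936.79
345.8 x + 688.0 y = 95225.59
Solving the 2×2 system: x ≈ 99.1, y ≈ 88.6 km.

99.1 km east, 88.6 km north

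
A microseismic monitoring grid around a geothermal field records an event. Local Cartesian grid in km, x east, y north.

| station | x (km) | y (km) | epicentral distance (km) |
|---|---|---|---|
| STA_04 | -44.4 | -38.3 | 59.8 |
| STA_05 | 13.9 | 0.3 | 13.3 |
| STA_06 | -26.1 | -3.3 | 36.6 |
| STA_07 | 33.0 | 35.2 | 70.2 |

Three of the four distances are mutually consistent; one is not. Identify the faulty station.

STA_07

Solve using three stations at a time. Using STA_04, STA_05, STA_06 (subtract circle equations pairwise → linear system) gives (x, y) ≈ (9.4, -12.2).
Distances from that point to each station vs reported:
  STA_04: calculated 59.8 vs reported 59.8 → residual 0.0 km
  STA_05: calculated 13.3 vs reported 13.3 → residual 0.0 km
  STA_06: calculated 36.6 vs reported 36.6 → residual 0.0 km
  STA_07: calculated 52.9 vs reported 70.2 → residual 17.3 km
STA_04, STA_05, STA_06 are mutually consistent (residuals ≈ 0); STA_07 is off by 17.3 km.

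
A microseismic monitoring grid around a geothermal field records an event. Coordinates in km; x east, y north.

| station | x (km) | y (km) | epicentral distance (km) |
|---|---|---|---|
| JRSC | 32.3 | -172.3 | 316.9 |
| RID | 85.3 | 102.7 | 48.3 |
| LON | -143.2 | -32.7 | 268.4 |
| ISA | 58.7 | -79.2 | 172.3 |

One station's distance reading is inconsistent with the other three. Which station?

Solve using three stations at a time. Using JRSC, RID, LON (subtract circle equations pairwise → linear system) gives (x, y) ≈ (59.3, 143.5).
Distances from that point to each station vs reported:
  JRSC: calculated 316.9 vs reported 316.9 → residual 0.0 km
  RID: calculated 48.3 vs reported 48.3 → residual 0.0 km
  LON: calculated 268.4 vs reported 268.4 → residual 0.0 km
  ISA: calculated 222.7 vs reported 172.3 → residual 50.4 km
JRSC, RID, LON are mutually consistent (residuals ≈ 0); ISA is off by 50.4 km.

ISA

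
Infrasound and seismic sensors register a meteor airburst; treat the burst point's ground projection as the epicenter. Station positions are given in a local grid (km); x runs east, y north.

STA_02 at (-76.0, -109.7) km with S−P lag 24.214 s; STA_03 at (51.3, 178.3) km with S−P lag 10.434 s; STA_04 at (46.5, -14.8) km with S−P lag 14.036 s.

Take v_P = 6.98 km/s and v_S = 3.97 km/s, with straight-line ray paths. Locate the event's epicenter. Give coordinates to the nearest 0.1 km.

-7.7 km east, 102.5 km north

Distance from S−P lag: d = Δt · v_P v_S / (v_P − v_S) = Δt · (6.98·3.97)/(6.98−3.97) ≈ 9.2062·Δt.
So d_STA_02 = 222.92, d_STA_03 = 96.06, d_STA_04 = 129.22 km.
Circle about each station: (x + 76.0)² + (y + 109.7)² = 222.92²; (x − 51.3)² + (y − 178.3)² = 96.06²; (x − 46.5)² + (y + 14.8)² = 129.22².
Subtracting the STA_02 equation from the STA_03 and STA_04 equations removes the quadratic terms:
254.6 x + 576.0 y = 57078.29
245.0 x + 189.8 y = 17566.72
Solving the 2×2 system: x ≈ -7.7, y ≈ 102.5 km.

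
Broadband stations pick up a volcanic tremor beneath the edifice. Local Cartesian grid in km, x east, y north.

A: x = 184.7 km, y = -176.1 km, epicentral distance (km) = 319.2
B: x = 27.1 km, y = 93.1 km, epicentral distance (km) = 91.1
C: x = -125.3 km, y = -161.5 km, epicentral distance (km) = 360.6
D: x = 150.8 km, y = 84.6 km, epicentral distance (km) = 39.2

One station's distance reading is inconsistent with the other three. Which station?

Solve using three stations at a time. Using B, C, D (subtract circle equations pairwise → linear system) gives (x, y) ≈ (117.4, 105.2).
Distances from that point to each station vs reported:
  A: calculated 289.2 vs reported 319.2 → residual 30.0 km
  B: calculated 91.1 vs reported 91.1 → residual 0.0 km
  C: calculated 360.6 vs reported 360.6 → residual 0.0 km
  D: calculated 39.2 vs reported 39.2 → residual 0.0 km
B, C, D are mutually consistent (residuals ≈ 0); A is off by 30.0 km.

A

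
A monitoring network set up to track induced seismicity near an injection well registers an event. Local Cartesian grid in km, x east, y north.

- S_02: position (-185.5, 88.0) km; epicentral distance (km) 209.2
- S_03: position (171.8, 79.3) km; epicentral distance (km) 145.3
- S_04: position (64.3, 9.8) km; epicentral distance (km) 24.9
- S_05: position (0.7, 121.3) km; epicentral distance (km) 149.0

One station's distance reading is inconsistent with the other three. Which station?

Solve using three stations at a time. Using S_03, S_04, S_05 (subtract circle equations pairwise → linear system) gives (x, y) ≈ (61.2, -14.9).
Distances from that point to each station vs reported:
  S_02: calculated 267.3 vs reported 209.2 → residual 58.1 km
  S_03: calculated 145.3 vs reported 145.3 → residual 0.0 km
  S_04: calculated 24.9 vs reported 24.9 → residual 0.0 km
  S_05: calculated 149.0 vs reported 149.0 → residual 0.0 km
S_03, S_04, S_05 are mutually consistent (residuals ≈ 0); S_02 is off by 58.1 km.

S_02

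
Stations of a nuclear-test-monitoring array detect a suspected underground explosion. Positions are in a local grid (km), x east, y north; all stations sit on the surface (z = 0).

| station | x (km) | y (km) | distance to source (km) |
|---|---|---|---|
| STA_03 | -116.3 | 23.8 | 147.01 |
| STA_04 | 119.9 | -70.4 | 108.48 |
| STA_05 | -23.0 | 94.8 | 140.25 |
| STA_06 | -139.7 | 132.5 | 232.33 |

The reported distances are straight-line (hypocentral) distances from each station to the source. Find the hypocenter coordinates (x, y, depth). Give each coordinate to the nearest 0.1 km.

Each station gives a sphere (x−x_i)² + (y−y_i)² + z² = d_i² (stations at z=0).
Subtracting the STA_03 sphere from STA_04 and STA_05: z² cancels, leaving linear equations in x and y:
472.4 x − 188.4 y = 15084.07
186.6 x + 142.0 y = -2634.21
Solving: x ≈ 16.097, y ≈ -39.703 km (keep extra digits for the depth step; rounded: 16.1, -39.7).
Then from the STA_03 sphere: z² = 147.01² − (x + 116.3)² − (y − 23.8)² with x = 16.097, y = -39.703, so z ≈ 7.095 ≈ 7.1 km.

x ≈ 16.1 km, y ≈ -39.7 km, depth ≈ 7.1 km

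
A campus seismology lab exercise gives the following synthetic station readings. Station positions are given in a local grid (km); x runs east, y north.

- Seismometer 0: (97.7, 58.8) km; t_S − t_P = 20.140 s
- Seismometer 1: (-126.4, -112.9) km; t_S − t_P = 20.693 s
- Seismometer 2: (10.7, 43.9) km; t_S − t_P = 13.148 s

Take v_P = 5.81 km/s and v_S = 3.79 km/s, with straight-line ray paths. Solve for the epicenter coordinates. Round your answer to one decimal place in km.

Distance from S−P lag: d = Δt · v_P v_S / (v_P − v_S) = Δt · (5.81·3.79)/(5.81−3.79) ≈ 10.9009·Δt.
So d_Seismometer 0 = 219.54, d_Seismometer 1 = 225.57, d_Seismometer 2 = 143.33 km.
Circle about each station: (x − 97.7)² + (y − 58.8)² = 219.54²; (x + 126.4)² + (y + 112.9)² = 225.57²; (x − 10.7)² + (y − 43.9)² = 143.33².
Subtracting pairs of circle equations eliminates x²+y² and gives linear equations (the radical axes):
-448.2 x − 343.4 y = 13036.63
-174.0 x − 29.8 y = 16693.29
Solving the 2×2 system: x ≈ -115.2, y ≈ 112.4 km.

x ≈ -115.2 km, y ≈ 112.4 km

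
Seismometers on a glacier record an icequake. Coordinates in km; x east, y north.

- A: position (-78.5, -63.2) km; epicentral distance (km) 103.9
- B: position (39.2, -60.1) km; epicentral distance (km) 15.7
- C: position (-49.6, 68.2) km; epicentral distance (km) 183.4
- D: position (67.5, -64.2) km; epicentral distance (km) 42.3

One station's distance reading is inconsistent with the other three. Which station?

Solve using three stations at a time. Using A, B, D (subtract circle equations pairwise → linear system) gives (x, y) ≈ (25.3, -67.5).
Distances from that point to each station vs reported:
  A: calculated 103.9 vs reported 103.9 → residual 0.0 km
  B: calculated 15.7 vs reported 15.7 → residual 0.0 km
  C: calculated 155.0 vs reported 183.4 → residual 28.4 km
  D: calculated 42.3 vs reported 42.3 → residual 0.0 km
A, B, D are mutually consistent (residuals ≈ 0); C is off by 28.4 km.

C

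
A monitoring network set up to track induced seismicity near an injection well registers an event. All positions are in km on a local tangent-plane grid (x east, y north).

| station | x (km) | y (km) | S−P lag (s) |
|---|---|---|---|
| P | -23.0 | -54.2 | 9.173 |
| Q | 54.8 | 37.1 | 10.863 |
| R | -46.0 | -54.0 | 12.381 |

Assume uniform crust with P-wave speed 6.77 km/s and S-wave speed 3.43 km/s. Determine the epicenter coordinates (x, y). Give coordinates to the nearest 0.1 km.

Distance from S−P lag: d = Δt · v_P v_S / (v_P − v_S) = Δt · (6.77·3.43)/(6.77−3.43) ≈ 6.9524·Δt.
So d_P = 63.77, d_Q = 75.52, d_R = 86.08 km.
Circle about each station: (x + 23.0)² + (y + 54.2)² = 63.77²; (x − 54.8)² + (y − 37.1)² = 75.52²; (x + 46.0)² + (y + 54.0)² = 86.08².
Subtracting the P equation from the Q and R equations removes the quadratic terms:
155.6 x + 182.6 y = -723.85
-46.0 x + 0.4 y = -1777.79
Solving the 2×2 system: x ≈ 38.3, y ≈ -36.6 km.

x ≈ 38.3 km, y ≈ -36.6 km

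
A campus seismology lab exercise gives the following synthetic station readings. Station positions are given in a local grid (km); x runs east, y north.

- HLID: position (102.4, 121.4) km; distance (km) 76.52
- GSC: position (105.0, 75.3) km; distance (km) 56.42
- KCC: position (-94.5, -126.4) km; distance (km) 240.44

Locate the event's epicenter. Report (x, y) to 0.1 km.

49.3 km east, 66.3 km north

Circle about each station: (x − 102.4)² + (y − 121.4)² = 76.52²; (x − 105.0)² + (y − 75.3)² = 56.42²; (x + 94.5)² + (y + 126.4)² = 240.44².
Subtracting pairs of circle equations eliminates x²+y² and gives linear equations (the radical axes):
5.2 x − 92.2 y = -5856.54
-393.8 x − 495.6 y = -52272.59
Solving the 2×2 system: x ≈ 49.3, y ≈ 66.3 km.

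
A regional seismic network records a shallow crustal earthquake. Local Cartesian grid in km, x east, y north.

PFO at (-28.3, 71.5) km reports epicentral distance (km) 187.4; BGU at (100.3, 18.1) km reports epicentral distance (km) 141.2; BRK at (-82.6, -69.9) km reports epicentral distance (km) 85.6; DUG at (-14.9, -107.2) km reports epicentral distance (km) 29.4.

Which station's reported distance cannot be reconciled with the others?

PFO

Solve using three stations at a time. Using BGU, BRK, DUG (subtract circle equations pairwise → linear system) gives (x, y) ≈ (1.9, -83.2).
Distances from that point to each station vs reported:
  PFO: calculated 157.6 vs reported 187.4 → residual 29.8 km
  BGU: calculated 141.2 vs reported 141.2 → residual 0.0 km
  BRK: calculated 85.6 vs reported 85.6 → residual 0.0 km
  DUG: calculated 29.3 vs reported 29.4 → residual 0.1 km
BGU, BRK, DUG are mutually consistent (residuals ≈ 0); PFO is off by 29.8 km.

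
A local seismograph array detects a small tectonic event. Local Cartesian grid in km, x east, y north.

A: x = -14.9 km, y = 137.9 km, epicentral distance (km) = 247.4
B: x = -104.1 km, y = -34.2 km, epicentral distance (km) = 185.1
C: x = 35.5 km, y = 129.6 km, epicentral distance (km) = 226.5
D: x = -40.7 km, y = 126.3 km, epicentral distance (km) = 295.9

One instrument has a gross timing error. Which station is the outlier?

Solve using three stations at a time. Using A, B, C (subtract circle equations pairwise → linear system) gives (x, y) ≈ (71.0, -94.1).
Distances from that point to each station vs reported:
  A: calculated 247.4 vs reported 247.4 → residual 0.0 km
  B: calculated 185.1 vs reported 185.1 → residual 0.0 km
  C: calculated 226.5 vs reported 226.5 → residual 0.0 km
  D: calculated 247.1 vs reported 295.9 → residual 48.8 km
A, B, C are mutually consistent (residuals ≈ 0); D is off by 48.8 km.

D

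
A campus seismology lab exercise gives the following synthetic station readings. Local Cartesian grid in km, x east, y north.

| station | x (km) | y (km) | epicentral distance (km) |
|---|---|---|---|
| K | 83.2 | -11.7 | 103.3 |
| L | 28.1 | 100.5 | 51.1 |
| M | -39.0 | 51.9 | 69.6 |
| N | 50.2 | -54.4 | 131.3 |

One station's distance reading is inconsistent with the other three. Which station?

L

Solve using three stations at a time. Using K, M, N (subtract circle equations pairwise → linear system) gives (x, y) ≈ (26.7, 74.8).
Distances from that point to each station vs reported:
  K: calculated 103.3 vs reported 103.3 → residual 0.0 km
  L: calculated 25.8 vs reported 51.1 → residual 25.3 km
  M: calculated 69.6 vs reported 69.6 → residual 0.0 km
  N: calculated 131.3 vs reported 131.3 → residual 0.0 km
K, M, N are mutually consistent (residuals ≈ 0); L is off by 25.3 km.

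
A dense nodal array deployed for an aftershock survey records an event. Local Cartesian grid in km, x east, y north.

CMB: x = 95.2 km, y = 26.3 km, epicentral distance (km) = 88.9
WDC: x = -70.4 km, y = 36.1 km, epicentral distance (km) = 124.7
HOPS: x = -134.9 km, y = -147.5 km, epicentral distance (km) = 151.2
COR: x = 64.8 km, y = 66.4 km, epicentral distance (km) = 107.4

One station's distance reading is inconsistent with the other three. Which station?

Solve using three stations at a time. Using CMB, WDC, COR (subtract circle equations pairwise → linear system) gives (x, y) ≈ (31.5, -35.7).
Distances from that point to each station vs reported:
  CMB: calculated 88.9 vs reported 88.9 → residual 0.0 km
  WDC: calculated 124.7 vs reported 124.7 → residual 0.0 km
  HOPS: calculated 200.5 vs reported 151.2 → residual 49.3 km
  COR: calculated 107.4 vs reported 107.4 → residual 0.0 km
CMB, WDC, COR are mutually consistent (residuals ≈ 0); HOPS is off by 49.3 km.

HOPS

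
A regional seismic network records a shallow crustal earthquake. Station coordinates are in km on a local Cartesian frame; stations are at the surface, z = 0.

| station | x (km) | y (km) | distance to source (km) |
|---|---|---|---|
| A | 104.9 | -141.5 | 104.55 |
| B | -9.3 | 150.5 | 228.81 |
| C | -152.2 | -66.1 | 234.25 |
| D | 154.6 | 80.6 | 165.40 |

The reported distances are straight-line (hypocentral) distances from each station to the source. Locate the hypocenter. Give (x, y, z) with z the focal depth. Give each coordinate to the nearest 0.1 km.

x ≈ 76.0 km, y ≈ -55.4 km, depth ≈ 51.8 km

Each station gives a sphere (x−x_i)² + (y−y_i)² + z² = d_i² (stations at z=0).
Subtracting the A sphere from B and C: z² cancels, leaving linear equations in x and y:
-228.4 x + 584.0 y = -49712.83
-514.2 x + 150.8 y = -47434.57
Solving: x ≈ 76.002, y ≈ -55.401 km (keep extra digits for the depth step; rounded: 76.0, -55.4).
Then from the A sphere: z² = 104.55² − (x − 104.9)² − (y + 141.5)² with x = 76.002, y = -55.401, so z ≈ 51.794 ≈ 51.8 km.
Check against D (with the unrounded solution): distance 165.40 ≈ 165.40 km. ✓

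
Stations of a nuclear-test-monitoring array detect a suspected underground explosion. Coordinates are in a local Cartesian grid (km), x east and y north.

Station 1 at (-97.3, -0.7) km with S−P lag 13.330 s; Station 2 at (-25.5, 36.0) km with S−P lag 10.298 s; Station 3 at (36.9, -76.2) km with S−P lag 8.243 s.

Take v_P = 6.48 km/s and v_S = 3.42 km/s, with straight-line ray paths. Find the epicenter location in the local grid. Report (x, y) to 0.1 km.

(-7.6, -36.4)

Distance from S−P lag: d = Δt · v_P v_S / (v_P − v_S) = Δt · (6.48·3.42)/(6.48−3.42) ≈ 7.2424·Δt.
So d_Station 1 = 96.54, d_Station 2 = 74.58, d_Station 3 = 59.70 km.
Circle about each station: (x + 97.3)² + (y + 0.7)² = 96.54²; (x + 25.5)² + (y − 36.0)² = 74.58²; (x − 36.9)² + (y + 76.2)² = 59.70².
Subtracting pairs of circle equations eliminates x²+y² and gives linear equations (the radical axes):
143.6 x + 73.4 y = -3763.73
268.4 x − 151.0 y = 3456.15
Solving the 2×2 system: x ≈ -7.6, y ≈ -36.4 km.
Check against Station 1 (with the unrounded x, y): √((x + 97.3)²+(y + 0.7)²) = 96.54 ≈ 96.54 km. ✓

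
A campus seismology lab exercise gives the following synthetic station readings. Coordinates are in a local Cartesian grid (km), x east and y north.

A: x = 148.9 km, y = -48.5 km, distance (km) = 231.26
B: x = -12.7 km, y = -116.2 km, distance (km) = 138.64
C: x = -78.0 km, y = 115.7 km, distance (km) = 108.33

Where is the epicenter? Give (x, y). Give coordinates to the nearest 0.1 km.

Circle about each station: (x − 148.9)² + (y + 48.5)² = 231.26²; (x + 12.7)² + (y + 116.2)² = 138.64²; (x + 78.0)² + (y − 115.7)² = 108.33².
Subtracting the A equation from the B and C equations removes the quadratic terms:
-323.2 x − 135.4 y = 23400.41
-453.8 x + 328.4 y = 36692.83
Solving the 2×2 system: x ≈ -75.5, y ≈ 7.4 km.

-75.5 km east, 7.4 km north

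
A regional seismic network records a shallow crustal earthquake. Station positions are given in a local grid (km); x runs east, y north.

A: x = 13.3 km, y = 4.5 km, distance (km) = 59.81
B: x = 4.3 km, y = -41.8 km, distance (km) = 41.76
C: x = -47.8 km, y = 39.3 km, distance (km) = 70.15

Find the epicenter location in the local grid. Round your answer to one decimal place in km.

Circle about each station: (x − 13.3)² + (y − 4.5)² = 59.81²; (x − 4.3)² + (y + 41.8)² = 41.76²; (x + 47.8)² + (y − 39.3)² = 70.15².
Subtracting pairs of circle equations eliminates x²+y² and gives linear equations (the radical axes):
-18.0 x − 92.6 y = 3401.93
-122.2 x + 69.6 y = 2288.40
Solving the 2×2 system: x ≈ -35.7, y ≈ -29.8 km.

x ≈ -35.7 km, y ≈ -29.8 km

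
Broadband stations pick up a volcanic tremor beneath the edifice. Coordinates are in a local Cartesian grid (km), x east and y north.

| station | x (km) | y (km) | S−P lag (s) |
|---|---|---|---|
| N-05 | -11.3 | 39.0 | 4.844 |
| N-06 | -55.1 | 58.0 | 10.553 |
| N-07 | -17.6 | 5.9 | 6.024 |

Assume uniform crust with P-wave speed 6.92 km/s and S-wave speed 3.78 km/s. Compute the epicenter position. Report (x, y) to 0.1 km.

27.5 km east, 27.9 km north

Distance from S−P lag: d = Δt · v_P v_S / (v_P − v_S) = Δt · (6.92·3.78)/(6.92−3.78) ≈ 8.3304·Δt.
So d_N-05 = 40.35, d_N-06 = 87.91, d_N-07 = 50.18 km.
Circle about each station: (x + 11.3)² + (y − 39.0)² = 40.35²; (x + 55.1)² + (y − 58.0)² = 87.91²; (x + 17.6)² + (y − 5.9)² = 50.18².
Subtracting the N-05 equation from the N-06 and N-07 equations removes the quadratic terms:
-87.6 x + 38.0 y = -1348.73
-12.6 x − 66.2 y = -2194.03
Solving the 2×2 system: x ≈ 27.5, y ≈ 27.9 km.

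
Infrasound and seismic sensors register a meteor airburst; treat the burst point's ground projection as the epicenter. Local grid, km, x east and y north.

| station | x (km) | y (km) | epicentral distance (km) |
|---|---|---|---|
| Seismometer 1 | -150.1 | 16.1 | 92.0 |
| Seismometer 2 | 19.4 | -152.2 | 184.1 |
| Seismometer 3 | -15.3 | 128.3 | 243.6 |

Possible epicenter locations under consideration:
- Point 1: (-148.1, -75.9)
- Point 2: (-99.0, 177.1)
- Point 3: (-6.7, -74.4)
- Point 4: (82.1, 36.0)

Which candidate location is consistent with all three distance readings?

Point 1

For each candidate, compare |candidate − station| to the reported distance:
Point 1: residuals Seismometer 1 0.0, Seismometer 2 0.0, Seismometer 3 0.0 → max 0.0 km
Point 2: residuals Seismometer 1 76.9, Seismometer 2 165.8, Seismometer 3 146.7 → max 165.8 km
Point 3: residuals Seismometer 1 77.6, Seismometer 2 102.0, Seismometer 3 40.7 → max 102.0 km
Point 4: residuals Seismometer 1 141.1, Seismometer 2 14.3, Seismometer 3 109.4 → max 141.1 km
Only Point 1 has all residuals ≈ 0.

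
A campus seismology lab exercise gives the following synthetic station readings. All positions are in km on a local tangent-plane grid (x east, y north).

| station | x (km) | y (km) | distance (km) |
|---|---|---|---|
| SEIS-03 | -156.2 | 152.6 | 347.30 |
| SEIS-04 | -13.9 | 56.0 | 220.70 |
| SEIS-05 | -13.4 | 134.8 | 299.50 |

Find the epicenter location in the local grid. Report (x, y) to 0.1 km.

x ≈ -15.0 km, y ≈ -164.7 km

Circle about each station: (x + 156.2)² + (y − 152.6)² = 347.30²; (x + 13.9)² + (y − 56.0)² = 220.70²; (x + 13.4)² + (y − 134.8)² = 299.50².
Subtracting pairs of circle equations eliminates x²+y² and gives linear equations (the radical axes):
284.6 x − 193.2 y = 27552.81
285.6 x − 35.6 y = 1582.44
Solving the 2×2 system: x ≈ -15.0, y ≈ -164.7 km.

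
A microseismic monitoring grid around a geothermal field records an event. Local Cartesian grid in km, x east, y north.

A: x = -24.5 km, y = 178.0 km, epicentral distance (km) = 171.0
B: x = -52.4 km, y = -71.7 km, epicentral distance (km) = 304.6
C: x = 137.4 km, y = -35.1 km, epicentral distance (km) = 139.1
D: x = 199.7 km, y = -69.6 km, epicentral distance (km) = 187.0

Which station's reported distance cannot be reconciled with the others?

Solve using three stations at a time. Using A, C, D (subtract circle equations pairwise → linear system) gives (x, y) ≈ (129.7, 103.9).
Distances from that point to each station vs reported:
  A: calculated 171.1 vs reported 171.0 → residual 0.1 km
  B: calculated 253.0 vs reported 304.6 → residual 51.6 km
  C: calculated 139.2 vs reported 139.1 → residual 0.1 km
  D: calculated 187.1 vs reported 187.0 → residual 0.1 km
A, C, D are mutually consistent (residuals ≈ 0); B is off by 51.6 km.

B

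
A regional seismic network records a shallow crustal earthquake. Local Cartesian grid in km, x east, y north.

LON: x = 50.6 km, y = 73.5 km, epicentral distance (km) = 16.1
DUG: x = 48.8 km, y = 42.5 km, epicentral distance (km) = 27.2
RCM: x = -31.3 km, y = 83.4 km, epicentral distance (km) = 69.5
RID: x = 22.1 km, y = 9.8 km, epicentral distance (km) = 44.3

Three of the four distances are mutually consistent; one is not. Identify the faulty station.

Solve using three stations at a time. Using LON, DUG, RCM (subtract circle equations pairwise → linear system) gives (x, y) ≈ (36.1, 66.5).
Distances from that point to each station vs reported:
  LON: calculated 16.1 vs reported 16.1 → residual 0.0 km
  DUG: calculated 27.2 vs reported 27.2 → residual 0.0 km
  RCM: calculated 69.5 vs reported 69.5 → residual 0.0 km
  RID: calculated 58.4 vs reported 44.3 → residual 14.1 km
LON, DUG, RCM are mutually consistent (residuals ≈ 0); RID is off by 14.1 km.

RID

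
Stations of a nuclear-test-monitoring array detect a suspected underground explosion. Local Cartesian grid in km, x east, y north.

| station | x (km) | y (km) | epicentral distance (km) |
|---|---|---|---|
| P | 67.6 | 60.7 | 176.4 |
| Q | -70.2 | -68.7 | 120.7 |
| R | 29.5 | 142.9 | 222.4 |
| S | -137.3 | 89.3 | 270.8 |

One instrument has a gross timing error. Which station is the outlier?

Solve using three stations at a time. Using P, Q, S (subtract circle equations pairwise → linear system) gives (x, y) ≈ (41.8, -113.8).
Distances from that point to each station vs reported:
  P: calculated 176.4 vs reported 176.4 → residual 0.0 km
  Q: calculated 120.8 vs reported 120.7 → residual 0.1 km
  R: calculated 257.0 vs reported 222.4 → residual 34.6 km
  S: calculated 270.8 vs reported 270.8 → residual 0.0 km
P, Q, S are mutually consistent (residuals ≈ 0); R is off by 34.6 km.

R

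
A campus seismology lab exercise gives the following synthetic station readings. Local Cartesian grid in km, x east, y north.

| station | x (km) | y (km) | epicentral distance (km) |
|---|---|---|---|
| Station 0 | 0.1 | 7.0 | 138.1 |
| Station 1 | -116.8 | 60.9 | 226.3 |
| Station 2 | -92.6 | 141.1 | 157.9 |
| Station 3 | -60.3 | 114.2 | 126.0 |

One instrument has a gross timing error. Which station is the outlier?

Solve using three stations at a time. Using Station 0, Station 2, Station 3 (subtract circle equations pairwise → linear system) gives (x, y) ≈ (64.9, 129.0).
Distances from that point to each station vs reported:
  Station 0: calculated 138.2 vs reported 138.1 → residual 0.1 km
  Station 1: calculated 194.0 vs reported 226.3 → residual 32.3 km
  Station 2: calculated 157.9 vs reported 157.9 → residual 0.0 km
  Station 3: calculated 126.1 vs reported 126.0 → residual 0.1 km
Station 0, Station 2, Station 3 are mutually consistent (residuals ≈ 0); Station 1 is off by 32.3 km.

Station 1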